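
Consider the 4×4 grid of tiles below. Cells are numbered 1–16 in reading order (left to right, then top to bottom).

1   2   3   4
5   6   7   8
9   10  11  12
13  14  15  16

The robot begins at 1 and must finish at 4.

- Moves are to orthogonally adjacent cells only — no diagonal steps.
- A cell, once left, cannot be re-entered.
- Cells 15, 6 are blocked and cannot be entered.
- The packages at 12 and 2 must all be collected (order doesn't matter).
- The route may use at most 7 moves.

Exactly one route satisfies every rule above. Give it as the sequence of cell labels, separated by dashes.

1 - 2 - 3 - 7 - 11 - 12 - 8 - 4

The budget equals the shortest possible length, so every move has to be on a shortest route through the required cells.
Route from 1: 2× right (reaching 3), 2× down (reaching 11), right to 12, 2× up (reaching 4) — 7 moves in all.
Check: all required cells visited; 7 ≤ 7 moves.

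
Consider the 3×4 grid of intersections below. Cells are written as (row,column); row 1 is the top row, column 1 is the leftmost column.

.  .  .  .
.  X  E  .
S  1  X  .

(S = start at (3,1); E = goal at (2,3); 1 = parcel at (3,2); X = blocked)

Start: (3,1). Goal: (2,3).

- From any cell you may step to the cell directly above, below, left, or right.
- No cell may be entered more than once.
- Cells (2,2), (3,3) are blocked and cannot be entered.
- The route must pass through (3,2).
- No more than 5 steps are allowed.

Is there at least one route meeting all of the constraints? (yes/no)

(3,2) must be visited but has only one open neighbour ((3,1)), and it is neither the start nor the goal — the route would have to enter and leave through (3,1), re-entering it.

no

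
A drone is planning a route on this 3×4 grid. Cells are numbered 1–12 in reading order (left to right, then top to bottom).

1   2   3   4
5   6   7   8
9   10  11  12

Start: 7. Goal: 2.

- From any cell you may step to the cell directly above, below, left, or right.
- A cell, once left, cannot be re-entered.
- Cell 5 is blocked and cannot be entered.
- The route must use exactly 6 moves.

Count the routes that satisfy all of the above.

Need simple routes of exactly 6 moves from 7 to 2 (Manhattan distance 2, so 2 moves are spent on a detour and 2 undoing it).
Enumerating: 7 11 12 8 4 3 2 | 7 8 12 11 10 6 2.
That gives 2 routes.

2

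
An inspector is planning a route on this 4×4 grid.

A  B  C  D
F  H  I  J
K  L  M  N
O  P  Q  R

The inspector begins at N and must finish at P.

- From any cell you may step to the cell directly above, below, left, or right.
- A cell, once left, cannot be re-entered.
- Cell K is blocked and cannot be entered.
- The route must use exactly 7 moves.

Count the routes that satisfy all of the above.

Need simple routes of exactly 7 moves from N to P (Manhattan distance 3, so 2 moves are spent on a detour and 2 undoing it).
Enumerating: N J D C I M Q P | N J D C I M L P | N J D C I H L P | N J D C B H L P | N J I C B H L P | N J I H L M Q P | N R Q M I H L P | N M I C B H L P.
That gives 8 routes.

8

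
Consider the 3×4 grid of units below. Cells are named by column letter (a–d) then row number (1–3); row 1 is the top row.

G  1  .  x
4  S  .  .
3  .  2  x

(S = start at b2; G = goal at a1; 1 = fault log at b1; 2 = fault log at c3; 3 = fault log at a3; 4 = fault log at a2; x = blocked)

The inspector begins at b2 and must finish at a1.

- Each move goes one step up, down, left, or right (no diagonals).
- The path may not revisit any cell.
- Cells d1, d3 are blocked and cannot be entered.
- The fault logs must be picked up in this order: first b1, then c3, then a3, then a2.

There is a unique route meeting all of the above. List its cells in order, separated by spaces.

The waypoints must appear in the order b1, c3, a3, a2, with no cell reused.
Route from b2: up to b1, right to c1, 2× down (reaching c3), 2× left (reaching a3), 2× up (reaching a1) — 8 moves in all.
Check: order respected (1 at step 1, 2 at step 4, 3 at step 6, 4 at step 7).

b2 b1 c1 c2 c3 b3 a3 a2 a1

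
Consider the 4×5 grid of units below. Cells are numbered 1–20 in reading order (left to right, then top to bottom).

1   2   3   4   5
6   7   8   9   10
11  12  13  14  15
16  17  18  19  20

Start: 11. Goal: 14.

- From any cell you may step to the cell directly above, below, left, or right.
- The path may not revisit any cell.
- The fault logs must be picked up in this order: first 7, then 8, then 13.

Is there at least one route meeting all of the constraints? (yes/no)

yes

One route that works: 11 → 6 → 7 → 8 → 13 → 14.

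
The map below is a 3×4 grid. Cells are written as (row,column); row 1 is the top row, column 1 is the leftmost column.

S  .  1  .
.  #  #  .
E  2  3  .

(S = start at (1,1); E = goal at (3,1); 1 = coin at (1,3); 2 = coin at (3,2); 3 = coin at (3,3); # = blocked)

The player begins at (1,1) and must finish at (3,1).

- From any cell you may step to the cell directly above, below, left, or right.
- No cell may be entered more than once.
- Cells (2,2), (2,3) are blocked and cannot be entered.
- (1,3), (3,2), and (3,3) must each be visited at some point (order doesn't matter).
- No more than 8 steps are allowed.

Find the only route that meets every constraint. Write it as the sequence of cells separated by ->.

(1,1) -> (1,2) -> (1,3) -> (1,4) -> (2,4) -> (3,4) -> (3,3) -> (3,2) -> (3,1)

The 8-move cap with required stops at (1,3), (3,2), (3,3) leaves no slack for detours.
Route from (1,1): 3× right (reaching (1,4)), 2× down (reaching (3,4)), 3× left (reaching (3,1)) — 8 moves in all.
Check: all required cells visited; 8 ≤ 8 moves.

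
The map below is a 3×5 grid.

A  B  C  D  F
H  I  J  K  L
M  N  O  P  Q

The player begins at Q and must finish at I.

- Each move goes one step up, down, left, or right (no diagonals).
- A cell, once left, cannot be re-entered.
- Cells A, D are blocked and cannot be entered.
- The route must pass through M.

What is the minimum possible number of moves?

Any route passes through M somewhere between Q and I. Summing Manhattan distances along the two legs (Q → M → I) gives a lower bound of 4 + 2 = 6 moves.
A route of 6 moves achieves this: Q → P → O → N → M → H → I.
Since 6 matches the lower bound, it is optimal.

6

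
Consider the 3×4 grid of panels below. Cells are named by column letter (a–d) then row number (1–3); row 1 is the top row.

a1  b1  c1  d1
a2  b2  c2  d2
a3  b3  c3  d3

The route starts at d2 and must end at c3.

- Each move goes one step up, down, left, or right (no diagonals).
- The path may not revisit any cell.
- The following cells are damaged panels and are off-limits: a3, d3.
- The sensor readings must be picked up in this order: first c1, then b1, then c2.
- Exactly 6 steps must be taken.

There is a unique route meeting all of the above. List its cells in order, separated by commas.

The waypoints must appear in the order c1, b1, c2, with no cell reused.
Route from d2: up 1 to d1, left 2 to b1, down 1 to b2, right 1 to c2, down 1 to c3 — 6 moves in all.
Check: order respected (c1 at step 2, b1 at step 3, c2 at step 5); 6 moves as required.

d2, d1, c1, b1, b2, c2, c3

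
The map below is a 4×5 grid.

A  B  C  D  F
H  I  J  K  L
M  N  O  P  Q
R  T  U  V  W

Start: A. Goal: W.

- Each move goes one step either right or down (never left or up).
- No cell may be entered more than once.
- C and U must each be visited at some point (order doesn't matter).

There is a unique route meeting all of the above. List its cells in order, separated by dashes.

A - B - C - J - O - U - V - W

Moves only go right or down, so the column and row indices never decrease.
Route from A: right 2 to C, down 3 to U, right 2 to W — 7 moves in all.
Check: all required cells visited.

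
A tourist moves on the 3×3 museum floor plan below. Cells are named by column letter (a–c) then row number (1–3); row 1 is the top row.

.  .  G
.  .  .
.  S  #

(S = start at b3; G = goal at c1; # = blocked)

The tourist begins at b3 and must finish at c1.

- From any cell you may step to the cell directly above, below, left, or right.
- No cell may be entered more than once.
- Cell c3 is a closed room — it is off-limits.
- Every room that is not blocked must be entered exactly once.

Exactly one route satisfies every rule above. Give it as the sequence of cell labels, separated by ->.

Need to visit all 8 open cells exactly once, starting at b3 and ending at c1.
Cell a3 has only two open neighbours (a2 and b3), so the path must pass straight through it: one of those is the cell it's entered from and the other is where it exits.
Route from b3: left to a3, 2× up (reaching a1), right to b1, down to b2, right to c2, up to c1 — 7 moves in all.
Check: all 8 open cells covered.

b3 -> a3 -> a2 -> a1 -> b1 -> b2 -> c2 -> c1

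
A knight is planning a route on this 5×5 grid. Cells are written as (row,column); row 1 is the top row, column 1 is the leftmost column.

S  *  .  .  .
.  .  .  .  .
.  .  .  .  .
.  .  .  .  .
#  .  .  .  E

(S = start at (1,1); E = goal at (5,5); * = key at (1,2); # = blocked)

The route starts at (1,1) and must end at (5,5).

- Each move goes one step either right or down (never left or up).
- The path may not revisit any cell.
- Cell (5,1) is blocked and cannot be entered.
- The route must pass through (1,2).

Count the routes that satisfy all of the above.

35

A right/down-only route from (1,1) to (5,5) makes exactly 4 down-moves and 4 right-moves in some order.
With no other constraints that would be C(8,4) = 70 routes.
Split at (1,2) and multiply the segment counts (each segment already excludes blocked cells): (1,1)→(1,2): 1; (1,2)→(5,5): 35; product = 35.
That gives 35 routes.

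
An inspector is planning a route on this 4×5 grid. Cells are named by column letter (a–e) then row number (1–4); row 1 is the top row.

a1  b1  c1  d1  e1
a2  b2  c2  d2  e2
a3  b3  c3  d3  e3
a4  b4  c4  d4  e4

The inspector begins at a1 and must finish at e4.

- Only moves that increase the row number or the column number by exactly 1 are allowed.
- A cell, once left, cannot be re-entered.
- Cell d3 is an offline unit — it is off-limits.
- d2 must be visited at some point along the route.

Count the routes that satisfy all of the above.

4

A right/down-only route from a1 to e4 makes exactly 3 down-moves and 4 right-moves in some order.
With no other constraints that would be C(7,3) = 35 routes.
Split at d2 and multiply the segment counts (each segment already excludes blocked cells): a1→d2: 4; d2→e4: 1; product = 4.
That gives 4 routes.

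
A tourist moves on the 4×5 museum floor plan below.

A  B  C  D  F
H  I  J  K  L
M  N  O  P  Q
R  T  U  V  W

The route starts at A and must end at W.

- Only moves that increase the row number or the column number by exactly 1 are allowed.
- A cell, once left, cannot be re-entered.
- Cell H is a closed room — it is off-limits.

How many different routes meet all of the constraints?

20

A right/down-only route from A to W makes exactly 3 down-moves and 4 right-moves in some order.
With no other constraints that would be C(7,3) = 35 routes.
Subtract routes through each blocked cell (inclusion–exclusion for overlaps): − through H: 15 → 20.
That gives 20 routes.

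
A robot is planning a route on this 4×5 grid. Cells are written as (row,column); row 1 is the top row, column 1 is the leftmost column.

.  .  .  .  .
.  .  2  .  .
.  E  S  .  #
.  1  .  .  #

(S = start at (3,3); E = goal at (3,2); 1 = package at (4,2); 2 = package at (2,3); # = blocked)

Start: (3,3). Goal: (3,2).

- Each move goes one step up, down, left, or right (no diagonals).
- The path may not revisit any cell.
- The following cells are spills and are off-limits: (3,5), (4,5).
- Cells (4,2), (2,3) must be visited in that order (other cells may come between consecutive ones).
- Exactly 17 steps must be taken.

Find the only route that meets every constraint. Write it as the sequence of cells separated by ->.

The waypoints must appear in the order (4,2), (2,3), with no cell reused.
Route from (3,3): right 1 to (3,4), down 1 to (4,4), left 3 to (4,1), up 3 to (1,1), right 4 to (1,5), down 1 to (2,5), left 3 to (2,2), down 1 to (3,2) — 17 moves in all.
Check: order respected (1 at step 4, 2 at step 15); 17 moves as required.

(3,3) -> (3,4) -> (4,4) -> (4,3) -> (4,2) -> (4,1) -> (3,1) -> (2,1) -> (1,1) -> (1,2) -> (1,3) -> (1,4) -> (1,5) -> (2,5) -> (2,4) -> (2,3) -> (2,2) -> (3,2)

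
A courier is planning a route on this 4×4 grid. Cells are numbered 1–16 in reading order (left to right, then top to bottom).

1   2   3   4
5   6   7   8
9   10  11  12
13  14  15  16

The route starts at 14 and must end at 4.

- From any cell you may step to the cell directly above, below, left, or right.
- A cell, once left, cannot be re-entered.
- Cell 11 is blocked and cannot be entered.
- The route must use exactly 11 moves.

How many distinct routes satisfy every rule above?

2

Need simple routes of exactly 11 moves from 14 to 4 (Manhattan distance 5, so 3 moves are spent on a detour and 3 undoing it).
Enumerating: 14 13 9 10 6 5 1 2 3 7 8 4 | 14 15 16 12 8 7 6 5 1 2 3 4.
That gives 2 routes.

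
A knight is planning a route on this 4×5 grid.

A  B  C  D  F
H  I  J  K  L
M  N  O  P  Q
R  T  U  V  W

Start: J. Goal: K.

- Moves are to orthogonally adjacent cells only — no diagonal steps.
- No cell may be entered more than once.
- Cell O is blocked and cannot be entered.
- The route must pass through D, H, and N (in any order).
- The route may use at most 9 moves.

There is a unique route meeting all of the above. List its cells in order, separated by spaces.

J I N M H A B C D K

Any route must reach D, H, and N and still end at K within 9 moves, so the order of the required stops is forced.
Route from J: left to I, down to N, left to M, 2× up (reaching A), 3× right (reaching D), down to K — 9 moves in all.
Check: all required cells visited; 9 ≤ 9 moves.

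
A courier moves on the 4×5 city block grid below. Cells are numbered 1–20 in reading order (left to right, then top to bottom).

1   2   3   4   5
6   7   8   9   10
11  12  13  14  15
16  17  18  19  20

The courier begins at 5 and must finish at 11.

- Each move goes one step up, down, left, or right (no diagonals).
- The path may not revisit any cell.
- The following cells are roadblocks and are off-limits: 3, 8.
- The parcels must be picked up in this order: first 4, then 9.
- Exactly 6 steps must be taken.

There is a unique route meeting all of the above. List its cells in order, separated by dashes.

5 - 4 - 9 - 14 - 13 - 12 - 11

The waypoints must appear in the order 4, 9, with no cell reused.
Route from 5: left 1 to 4, down 2 to 14, left 3 to 11 — 6 moves in all.
Check: order respected (4 at step 1, 9 at step 2); 6 moves as required.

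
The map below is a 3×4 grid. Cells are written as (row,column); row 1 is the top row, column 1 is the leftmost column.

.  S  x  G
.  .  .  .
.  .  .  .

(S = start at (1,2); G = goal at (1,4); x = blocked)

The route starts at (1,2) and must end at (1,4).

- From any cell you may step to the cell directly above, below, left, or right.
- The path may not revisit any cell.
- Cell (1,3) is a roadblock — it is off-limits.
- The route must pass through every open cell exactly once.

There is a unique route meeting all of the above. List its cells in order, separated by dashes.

Need to visit all 11 open cells exactly once, starting at (1,2) and ending at (1,4).
Cell (3,1) has only two open neighbours ((2,1) and (3,2)), so the path must pass straight through it: one of those is the cell it's entered from and the other is where it exits.
Route from (1,2): left 1 to (1,1), down 2 to (3,1), right 1 to (3,2), up 1 to (2,2), right 1 to (2,3), down 1 to (3,3), right 1 to (3,4), up 2 to (1,4) — 10 moves in all.
Check: all 11 open cells covered.

(1,2) - (1,1) - (2,1) - (3,1) - (3,2) - (2,2) - (2,3) - (3,3) - (3,4) - (2,4) - (1,4)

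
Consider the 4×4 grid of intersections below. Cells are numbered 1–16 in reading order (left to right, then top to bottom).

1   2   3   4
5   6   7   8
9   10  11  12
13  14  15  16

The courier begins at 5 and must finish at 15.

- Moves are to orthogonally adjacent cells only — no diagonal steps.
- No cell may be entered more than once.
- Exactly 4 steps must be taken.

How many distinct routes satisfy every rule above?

Need simple routes of exactly 4 moves from 5 to 15 (Manhattan distance 4, so 0 moves are spent on a detour and 0 undoing it).
Enumerating: 5 9 13 14 15 | 5 9 10 14 15 | 5 9 10 11 15 | 5 6 10 14 15 | 5 6 10 11 15 | 5 6 7 11 15.
That gives 6 routes.

6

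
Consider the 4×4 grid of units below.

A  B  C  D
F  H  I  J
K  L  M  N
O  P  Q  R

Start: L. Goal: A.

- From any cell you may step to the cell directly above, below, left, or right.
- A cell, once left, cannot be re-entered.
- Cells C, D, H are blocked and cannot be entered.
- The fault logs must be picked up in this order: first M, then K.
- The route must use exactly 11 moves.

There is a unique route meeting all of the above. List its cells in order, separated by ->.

L -> M -> I -> J -> N -> R -> Q -> P -> O -> K -> F -> A

The waypoints must appear in the order M, K, with no cell reused.
Route from L: right 1 to M, up 1 to I, right 1 to J, down 2 to R, left 3 to O, up 3 to A — 11 moves in all.
Check: order respected (M at step 1, K at step 9); 11 moves as required.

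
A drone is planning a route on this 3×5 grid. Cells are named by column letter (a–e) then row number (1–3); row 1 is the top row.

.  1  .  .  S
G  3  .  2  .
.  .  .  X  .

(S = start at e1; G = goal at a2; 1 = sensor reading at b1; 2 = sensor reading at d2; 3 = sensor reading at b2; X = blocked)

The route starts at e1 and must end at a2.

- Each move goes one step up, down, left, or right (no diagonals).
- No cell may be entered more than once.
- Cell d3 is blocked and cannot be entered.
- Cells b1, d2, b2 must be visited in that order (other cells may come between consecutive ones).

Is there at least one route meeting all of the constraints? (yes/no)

no

Ignoring the required order, 13 revisit-free routes from e1 to a2 pass through all of b1, d2, and b2; the waypoint orders that occur are d2 → b1 → b2 (7); d2 → b2 → b1 (6) — never b1 → d2 → b2.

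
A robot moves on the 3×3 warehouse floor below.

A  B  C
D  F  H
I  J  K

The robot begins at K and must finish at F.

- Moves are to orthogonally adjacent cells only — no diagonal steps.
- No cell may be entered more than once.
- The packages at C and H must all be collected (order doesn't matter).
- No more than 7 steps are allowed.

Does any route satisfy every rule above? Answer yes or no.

One route that works: K → H → C → B → F.

yes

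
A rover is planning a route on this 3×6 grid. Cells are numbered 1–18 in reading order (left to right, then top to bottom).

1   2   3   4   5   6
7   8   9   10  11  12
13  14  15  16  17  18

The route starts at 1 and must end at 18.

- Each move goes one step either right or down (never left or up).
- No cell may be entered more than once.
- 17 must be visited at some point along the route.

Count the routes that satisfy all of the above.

A right/down-only route from 1 to 18 makes exactly 2 down-moves and 5 right-moves in some order.
With no other constraints that would be C(7,2) = 21 routes.
Split at 17 and multiply the segment counts: 1→17: 15; 17→18: 1; product = 15.
That gives 15 routes.

15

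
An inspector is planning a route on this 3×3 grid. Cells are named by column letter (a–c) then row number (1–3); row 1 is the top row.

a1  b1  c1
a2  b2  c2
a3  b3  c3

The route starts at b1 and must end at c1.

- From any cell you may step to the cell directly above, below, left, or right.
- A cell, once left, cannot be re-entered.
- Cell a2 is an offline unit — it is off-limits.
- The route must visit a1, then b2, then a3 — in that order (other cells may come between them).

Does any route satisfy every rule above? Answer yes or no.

no

a1 must be visited but has only one open neighbour (b1), and it is neither the start nor the goal — the route would have to enter and leave through b1, re-entering it.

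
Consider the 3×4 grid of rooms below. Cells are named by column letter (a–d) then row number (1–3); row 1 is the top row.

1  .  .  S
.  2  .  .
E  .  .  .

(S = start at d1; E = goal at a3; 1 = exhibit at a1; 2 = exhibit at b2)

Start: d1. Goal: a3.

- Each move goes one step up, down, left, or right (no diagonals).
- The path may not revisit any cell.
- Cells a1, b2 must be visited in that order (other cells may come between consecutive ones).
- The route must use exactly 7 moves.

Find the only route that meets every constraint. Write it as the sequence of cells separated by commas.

The waypoints must appear in the order a1, b2, with no cell reused.
Route from d1: left 3 to a1, down 1 to a2, right 1 to b2, down 1 to b3, left 1 to a3 — 7 moves in all.
Check: order respected (1 at step 3, 2 at step 5); 7 moves as required.

d1, c1, b1, a1, a2, b2, b3, a3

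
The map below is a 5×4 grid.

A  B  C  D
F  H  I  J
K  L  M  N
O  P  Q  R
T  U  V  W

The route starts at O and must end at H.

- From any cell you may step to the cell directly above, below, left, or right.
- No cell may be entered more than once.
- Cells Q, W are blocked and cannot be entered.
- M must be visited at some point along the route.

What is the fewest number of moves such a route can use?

5

Any route passes through M somewhere between O and H. Summing Manhattan distances along the two legs (O → M → H) gives a lower bound of 3 + 2 = 5 moves.
A route of 5 moves achieves this: O → K → L → M → I → H.
Since 5 matches the lower bound, it is optimal.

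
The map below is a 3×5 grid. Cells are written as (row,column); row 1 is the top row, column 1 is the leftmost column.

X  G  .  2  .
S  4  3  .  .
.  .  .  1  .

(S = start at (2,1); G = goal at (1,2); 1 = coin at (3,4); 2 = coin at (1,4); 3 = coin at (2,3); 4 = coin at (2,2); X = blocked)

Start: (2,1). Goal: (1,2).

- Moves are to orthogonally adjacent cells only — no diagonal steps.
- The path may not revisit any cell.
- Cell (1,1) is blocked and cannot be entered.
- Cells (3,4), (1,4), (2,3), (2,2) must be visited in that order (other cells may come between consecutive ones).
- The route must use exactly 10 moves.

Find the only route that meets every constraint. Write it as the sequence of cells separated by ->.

(2,1) -> (3,1) -> (3,2) -> (3,3) -> (3,4) -> (2,4) -> (1,4) -> (1,3) -> (2,3) -> (2,2) -> (1,2)

The waypoints must appear in the order (3,4), (1,4), (2,3), (2,2), with no cell reused.
Route from (2,1): down 1 to (3,1), right 3 to (3,4), up 2 to (1,4), left 1 to (1,3), down 1 to (2,3), left 1 to (2,2), up 1 to (1,2) — 10 moves in all.
Check: order respected (1 at step 4, 2 at step 6, 3 at step 8, 4 at step 9); 10 moves as required.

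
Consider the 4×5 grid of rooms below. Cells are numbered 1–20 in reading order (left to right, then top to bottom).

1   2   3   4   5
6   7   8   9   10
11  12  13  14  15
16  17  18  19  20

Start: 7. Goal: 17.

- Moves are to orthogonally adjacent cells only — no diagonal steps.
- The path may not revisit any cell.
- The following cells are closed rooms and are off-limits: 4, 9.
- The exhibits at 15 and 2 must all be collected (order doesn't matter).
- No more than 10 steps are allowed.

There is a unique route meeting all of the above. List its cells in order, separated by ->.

The 10-move cap with required stops at 15, 2 leaves no slack for detours.
Route from 7: up to 2, right to 3, 2× down (reaching 13), 2× right (reaching 15), down to 20, 3× left (reaching 17) — 10 moves in all.
Check: all required cells visited; 10 ≤ 10 moves.

7 -> 2 -> 3 -> 8 -> 13 -> 14 -> 15 -> 20 -> 19 -> 18 -> 17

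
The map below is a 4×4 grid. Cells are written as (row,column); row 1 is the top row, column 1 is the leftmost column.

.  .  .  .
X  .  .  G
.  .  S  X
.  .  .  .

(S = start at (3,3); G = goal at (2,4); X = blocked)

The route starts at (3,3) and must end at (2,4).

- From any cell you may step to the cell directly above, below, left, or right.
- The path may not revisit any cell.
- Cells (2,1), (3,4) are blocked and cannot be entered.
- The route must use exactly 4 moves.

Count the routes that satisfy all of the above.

Need simple routes of exactly 4 moves from (3,3) to (2,4) (Manhattan distance 2, so 1 moves are spent on a detour and 1 undoing it).
Enumerating: (3,3) (2,3) (1,3) (1,4) (2,4) | (3,3) (3,2) (2,2) (2,3) (2,4).
That gives 2 routes.

2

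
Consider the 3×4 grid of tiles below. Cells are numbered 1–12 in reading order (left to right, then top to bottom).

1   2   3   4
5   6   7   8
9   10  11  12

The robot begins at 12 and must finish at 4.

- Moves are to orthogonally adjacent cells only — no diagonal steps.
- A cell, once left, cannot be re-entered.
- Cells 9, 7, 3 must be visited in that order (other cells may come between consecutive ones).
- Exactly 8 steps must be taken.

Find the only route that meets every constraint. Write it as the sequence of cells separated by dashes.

The waypoints must appear in the order 9, 7, 3, with no cell reused.
Route from 12: left 3 to 9, up 1 to 5, right 2 to 7, up 1 to 3, right 1 to 4 — 8 moves in all.
Check: order respected (9 at step 3, 7 at step 6, 3 at step 7); 8 moves as required.

12 - 11 - 10 - 9 - 5 - 6 - 7 - 3 - 4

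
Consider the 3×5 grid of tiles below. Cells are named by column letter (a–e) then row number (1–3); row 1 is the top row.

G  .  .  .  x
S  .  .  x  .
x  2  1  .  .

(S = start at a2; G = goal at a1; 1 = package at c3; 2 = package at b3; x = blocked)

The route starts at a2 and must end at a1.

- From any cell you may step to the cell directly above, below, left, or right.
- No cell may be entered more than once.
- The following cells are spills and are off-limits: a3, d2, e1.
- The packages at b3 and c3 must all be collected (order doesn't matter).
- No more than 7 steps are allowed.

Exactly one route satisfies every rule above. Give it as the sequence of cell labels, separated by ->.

The budget equals the shortest possible length, so every move has to be on a shortest route through the required cells.
Route from a2: right to b2, down to b3, right to c3, 2× up (reaching c1), 2× left (reaching a1) — 7 moves in all.
Check: all required cells visited; 7 ≤ 7 moves.

a2 -> b2 -> b3 -> c3 -> c2 -> c1 -> b1 -> a1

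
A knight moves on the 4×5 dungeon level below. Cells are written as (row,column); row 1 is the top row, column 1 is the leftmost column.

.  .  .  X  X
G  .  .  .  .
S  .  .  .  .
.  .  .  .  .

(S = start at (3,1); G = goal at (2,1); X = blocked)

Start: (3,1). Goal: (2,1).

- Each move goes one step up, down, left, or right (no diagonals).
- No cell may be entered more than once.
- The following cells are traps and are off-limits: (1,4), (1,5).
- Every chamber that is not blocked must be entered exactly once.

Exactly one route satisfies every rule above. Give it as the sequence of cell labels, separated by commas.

Need to visit all 18 open cells exactly once, starting at (3,1) and ending at (2,1).
Cell (4,1) has only two open neighbours ((3,1) and (4,2)), so the path must pass straight through it: one of those is the cell it's entered from and the other is where it exits.
Route from (3,1): down to (4,1), 4× right (reaching (4,5)), 2× up (reaching (2,5)), left to (2,4), down to (3,4), 2× left (reaching (3,2)), up to (2,2), right to (2,3), up to (1,3), 2× left (reaching (1,1)), down to (2,1) — 17 moves in all.
Check: all 18 open cells covered.

(3,1), (4,1), (4,2), (4,3), (4,4), (4,5), (3,5), (2,5), (2,4), (3,4), (3,3), (3,2), (2,2), (2,3), (1,3), (1,2), (1,1), (2,1)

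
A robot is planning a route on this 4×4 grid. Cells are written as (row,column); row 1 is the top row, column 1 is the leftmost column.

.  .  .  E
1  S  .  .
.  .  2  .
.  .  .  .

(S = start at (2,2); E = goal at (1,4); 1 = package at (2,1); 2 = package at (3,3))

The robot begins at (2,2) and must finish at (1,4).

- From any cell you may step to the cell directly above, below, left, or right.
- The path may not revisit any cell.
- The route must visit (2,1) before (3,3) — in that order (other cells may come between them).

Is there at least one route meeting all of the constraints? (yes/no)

One route that works: (2,2) → (2,1) → (3,1) → (3,2) → (3,3) → (2,3) → (1,3) → (1,4).

yes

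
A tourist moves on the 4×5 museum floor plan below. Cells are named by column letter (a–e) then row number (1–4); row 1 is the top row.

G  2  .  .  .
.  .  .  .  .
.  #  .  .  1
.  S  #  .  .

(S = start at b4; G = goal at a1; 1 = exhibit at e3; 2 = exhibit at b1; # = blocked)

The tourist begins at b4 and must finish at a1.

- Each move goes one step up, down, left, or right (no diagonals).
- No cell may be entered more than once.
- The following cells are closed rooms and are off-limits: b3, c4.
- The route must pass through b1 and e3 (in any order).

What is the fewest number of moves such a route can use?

14

Any route passes through b1 and e3 in some order between b4 and a1. Summing Manhattan distances along each leg and taking the cheapest ordering (b4 → e3 → b1 → a1) gives a lower bound of 4 + 5 + 1 = 10 moves.
That bound ignores the blocked cells. Measuring each leg by the fewest moves that actually steer around them (b4→e3: 8; e3→b1: 5; b1→a1: 1) raises the lower bound to 14.
A route of 14 moves exists: b4 → a4 → a3 → a2 → b2 → c2 → c3 → d3 → e3 → e2 → e1 → d1 → c1 → b1 → a1.
Since 14 matches that lower bound, it is optimal.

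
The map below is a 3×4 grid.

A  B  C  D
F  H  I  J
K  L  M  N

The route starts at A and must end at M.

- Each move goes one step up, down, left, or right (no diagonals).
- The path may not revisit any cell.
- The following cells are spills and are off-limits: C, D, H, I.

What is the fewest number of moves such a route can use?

The Manhattan distance from A to M is |1−3| + |1−3| = 4, so at least 4 moves are needed.
A route of 4 moves achieves this: A → F → K → L → M.
Since 4 matches the lower bound, it is optimal.

4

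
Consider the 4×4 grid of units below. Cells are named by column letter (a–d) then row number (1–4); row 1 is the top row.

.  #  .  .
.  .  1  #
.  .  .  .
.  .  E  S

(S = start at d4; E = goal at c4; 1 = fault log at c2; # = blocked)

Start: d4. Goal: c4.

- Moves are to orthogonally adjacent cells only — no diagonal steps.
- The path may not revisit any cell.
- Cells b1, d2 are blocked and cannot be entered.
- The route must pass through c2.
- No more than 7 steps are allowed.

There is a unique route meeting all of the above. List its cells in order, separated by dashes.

d4 - d3 - c3 - c2 - b2 - b3 - b4 - c4

The 7-move cap with required stops at c2 leaves no slack for detours.
Route from d4: up to d3, left to c3, up to c2, left to b2, 2× down (reaching b4), right to c4 — 7 moves in all.
Check: all required cells visited; 7 ≤ 7 moves.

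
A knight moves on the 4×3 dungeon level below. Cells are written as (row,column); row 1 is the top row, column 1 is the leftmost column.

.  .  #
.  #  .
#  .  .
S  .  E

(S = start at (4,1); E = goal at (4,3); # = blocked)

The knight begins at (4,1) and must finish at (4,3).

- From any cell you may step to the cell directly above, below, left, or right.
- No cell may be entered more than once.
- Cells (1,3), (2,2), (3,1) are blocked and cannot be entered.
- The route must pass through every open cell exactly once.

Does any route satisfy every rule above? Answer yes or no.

Cell (1,2) has only one open neighbour but is neither the start nor the goal, so a Hamiltonian route would have to both enter and leave it through the same neighbour — impossible without revisiting.

no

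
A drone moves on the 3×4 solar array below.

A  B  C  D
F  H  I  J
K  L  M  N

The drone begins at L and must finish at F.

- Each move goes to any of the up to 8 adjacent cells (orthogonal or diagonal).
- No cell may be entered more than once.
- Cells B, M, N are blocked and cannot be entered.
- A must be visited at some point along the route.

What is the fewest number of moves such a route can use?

Any route passes through A somewhere between L and F. Summing Chebyshev distances along the two legs (L → A → F) gives a lower bound of 2 + 1 = 3 moves.
A route of 3 moves achieves this: L → H → A → F.
Since 3 matches the lower bound, it is optimal.

3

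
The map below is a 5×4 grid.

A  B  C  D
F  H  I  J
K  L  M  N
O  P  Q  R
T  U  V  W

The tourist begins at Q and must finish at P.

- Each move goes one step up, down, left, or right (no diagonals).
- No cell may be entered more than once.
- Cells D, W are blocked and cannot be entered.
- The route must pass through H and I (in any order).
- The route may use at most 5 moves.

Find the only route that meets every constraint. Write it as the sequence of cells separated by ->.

Q -> M -> I -> H -> L -> P

Any route must reach H and I and still end at P within 5 moves, so the order of the required stops is forced.
Route from Q: 2× up (reaching I), left to H, 2× down (reaching P) — 5 moves in all.
Check: all required cells visited; 5 ≤ 5 moves.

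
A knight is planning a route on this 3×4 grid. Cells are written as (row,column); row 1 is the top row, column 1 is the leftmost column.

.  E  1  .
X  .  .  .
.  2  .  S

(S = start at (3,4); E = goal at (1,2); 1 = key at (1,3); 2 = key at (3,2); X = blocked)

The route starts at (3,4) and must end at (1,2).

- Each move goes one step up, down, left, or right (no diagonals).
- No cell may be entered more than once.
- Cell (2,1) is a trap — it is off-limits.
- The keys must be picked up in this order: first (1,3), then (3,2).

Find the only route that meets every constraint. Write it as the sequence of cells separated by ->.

(3,4) -> (2,4) -> (1,4) -> (1,3) -> (2,3) -> (3,3) -> (3,2) -> (2,2) -> (1,2)

The waypoints must appear in the order (1,3), (3,2), with no cell reused.
Route from (3,4): 2× up (reaching (1,4)), left to (1,3), 2× down (reaching (3,3)), left to (3,2), 2× up (reaching (1,2)) — 8 moves in all.
Check: order respected (1 at step 3, 2 at step 6).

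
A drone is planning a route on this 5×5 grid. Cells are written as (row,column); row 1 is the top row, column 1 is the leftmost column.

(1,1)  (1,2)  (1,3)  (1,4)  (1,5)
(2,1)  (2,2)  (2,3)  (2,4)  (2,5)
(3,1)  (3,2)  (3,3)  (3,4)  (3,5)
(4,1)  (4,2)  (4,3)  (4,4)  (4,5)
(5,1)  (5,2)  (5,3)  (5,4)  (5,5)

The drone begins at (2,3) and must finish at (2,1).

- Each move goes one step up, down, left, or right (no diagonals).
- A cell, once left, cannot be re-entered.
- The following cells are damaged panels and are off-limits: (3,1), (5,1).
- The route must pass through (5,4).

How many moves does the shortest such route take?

10

Any route passes through (5,4) somewhere between (2,3) and (2,1). Summing Manhattan distances along the two legs ((2,3) → (5,4) → (2,1)) gives a lower bound of 4 + 6 = 10 moves.
A route of 10 moves achieves this: (2,3) → (3,3) → (4,3) → (4,4) → (5,4) → (5,3) → (5,2) → (4,2) → (3,2) → (2,2) → (2,1).
Since 10 matches the lower bound, it is optimal.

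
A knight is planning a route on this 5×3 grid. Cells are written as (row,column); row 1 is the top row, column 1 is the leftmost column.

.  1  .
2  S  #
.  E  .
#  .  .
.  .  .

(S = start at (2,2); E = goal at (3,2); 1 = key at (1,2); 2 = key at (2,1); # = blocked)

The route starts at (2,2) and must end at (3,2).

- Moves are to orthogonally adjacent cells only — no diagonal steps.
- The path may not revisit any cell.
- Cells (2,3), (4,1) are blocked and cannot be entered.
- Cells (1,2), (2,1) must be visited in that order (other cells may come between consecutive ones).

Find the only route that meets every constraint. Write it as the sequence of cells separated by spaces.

(2,2) (1,2) (1,1) (2,1) (3,1) (3,2)

The waypoints must appear in the order (1,2), (2,1), with no cell reused.
Route from (2,2): up to (1,2), left to (1,1), 2× down (reaching (3,1)), right to (3,2) — 5 moves in all.
Check: order respected (1 at step 1, 2 at step 3).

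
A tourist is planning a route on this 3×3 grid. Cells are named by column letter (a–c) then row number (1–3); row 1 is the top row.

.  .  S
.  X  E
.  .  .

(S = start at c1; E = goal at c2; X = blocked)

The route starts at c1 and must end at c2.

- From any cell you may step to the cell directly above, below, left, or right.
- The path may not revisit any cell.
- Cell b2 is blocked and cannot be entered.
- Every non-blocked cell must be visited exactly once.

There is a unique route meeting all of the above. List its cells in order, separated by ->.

Need to visit all 8 open cells exactly once, starting at c1 and ending at c2.
Cell a3 has only two open neighbours (a2 and b3), so the path must pass straight through it: one of those is the cell it's entered from and the other is where it exits.
Route from c1: left 2 to a1, down 2 to a3, right 2 to c3, up 1 to c2 — 7 moves in all.
Check: all 8 open cells covered.

c1 -> b1 -> a1 -> a2 -> a3 -> b3 -> c3 -> c2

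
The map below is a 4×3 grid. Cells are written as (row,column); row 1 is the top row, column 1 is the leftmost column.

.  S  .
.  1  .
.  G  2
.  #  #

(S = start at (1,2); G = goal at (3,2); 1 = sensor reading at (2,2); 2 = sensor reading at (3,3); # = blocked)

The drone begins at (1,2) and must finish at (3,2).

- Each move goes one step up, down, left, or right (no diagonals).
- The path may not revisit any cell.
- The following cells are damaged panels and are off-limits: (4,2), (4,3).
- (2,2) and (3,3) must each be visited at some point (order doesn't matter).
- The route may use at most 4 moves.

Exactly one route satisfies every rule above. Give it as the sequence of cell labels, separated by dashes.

Any route must reach (2,2) and (3,3) and still end at (3,2) within 4 moves, so the order of the required stops is forced.
Route from (1,2): down 1 to (2,2), right 1 to (2,3), down 1 to (3,3), left 1 to (3,2) — 4 moves in all.
Check: all required cells visited; 4 ≤ 4 moves.

(1,2) - (2,2) - (2,3) - (3,3) - (3,2)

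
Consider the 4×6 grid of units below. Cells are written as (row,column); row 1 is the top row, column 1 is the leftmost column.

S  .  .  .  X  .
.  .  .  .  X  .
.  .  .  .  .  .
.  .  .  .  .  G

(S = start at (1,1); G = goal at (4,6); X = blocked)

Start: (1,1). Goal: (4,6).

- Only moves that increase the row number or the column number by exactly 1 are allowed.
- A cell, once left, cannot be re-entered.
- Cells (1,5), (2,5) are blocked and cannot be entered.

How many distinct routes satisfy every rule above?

A right/down-only route from (1,1) to (4,6) makes exactly 3 down-moves and 5 right-moves in some order.
With no other constraints that would be C(8,3) = 56 routes.
Subtract routes through each blocked cell (inclusion–exclusion for overlaps): − through (1,5): 4 − through (2,5): 15 + through (1,5)&(2,5): 3 → 40.
That gives 40 routes.

40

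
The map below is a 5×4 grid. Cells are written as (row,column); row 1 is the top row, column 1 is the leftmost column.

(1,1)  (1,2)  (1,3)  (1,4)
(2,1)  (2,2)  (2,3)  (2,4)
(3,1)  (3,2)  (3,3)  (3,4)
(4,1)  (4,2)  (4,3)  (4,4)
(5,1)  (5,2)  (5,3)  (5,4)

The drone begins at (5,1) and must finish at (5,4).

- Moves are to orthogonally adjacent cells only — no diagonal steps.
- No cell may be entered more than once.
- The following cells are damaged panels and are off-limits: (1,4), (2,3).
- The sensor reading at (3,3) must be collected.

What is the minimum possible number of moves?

7

Any route passes through (3,3) somewhere between (5,1) and (5,4). Summing Manhattan distances along the two legs ((5,1) → (3,3) → (5,4)) gives a lower bound of 4 + 3 = 7 moves.
A route of 7 moves achieves this: (5,1) → (4,1) → (3,1) → (3,2) → (3,3) → (4,3) → (5,3) → (5,4).
Since 7 matches the lower bound, it is optimal.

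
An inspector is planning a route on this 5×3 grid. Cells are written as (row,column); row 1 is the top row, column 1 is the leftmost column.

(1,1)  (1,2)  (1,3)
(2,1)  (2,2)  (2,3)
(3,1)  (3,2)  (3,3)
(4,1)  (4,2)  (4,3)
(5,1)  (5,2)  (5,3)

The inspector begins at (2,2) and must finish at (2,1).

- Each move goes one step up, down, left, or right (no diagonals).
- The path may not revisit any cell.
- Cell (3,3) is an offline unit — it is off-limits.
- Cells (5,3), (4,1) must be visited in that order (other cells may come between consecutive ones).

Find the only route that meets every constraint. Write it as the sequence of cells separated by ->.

(2,2) -> (3,2) -> (4,2) -> (4,3) -> (5,3) -> (5,2) -> (5,1) -> (4,1) -> (3,1) -> (2,1)

The waypoints must appear in the order (5,3), (4,1), with no cell reused.
Route from (2,2): 2× down (reaching (4,2)), right to (4,3), down to (5,3), 2× left (reaching (5,1)), 3× up (reaching (2,1)) — 9 moves in all.
Check: order respected ((5,3) at step 4, (4,1) at step 7).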